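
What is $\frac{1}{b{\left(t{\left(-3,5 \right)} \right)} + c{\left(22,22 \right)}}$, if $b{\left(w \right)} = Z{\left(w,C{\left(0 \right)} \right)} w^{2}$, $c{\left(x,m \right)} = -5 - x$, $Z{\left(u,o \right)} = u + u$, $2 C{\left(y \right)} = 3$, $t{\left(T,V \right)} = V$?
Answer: $\frac{1}{223} \approx 0.0044843$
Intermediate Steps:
$C{\left(y \right)} = \frac{3}{2}$ ($C{\left(y \right)} = \frac{1}{2} \cdot 3 = \frac{3}{2}$)
$Z{\left(u,o \right)} = 2 u$
$b{\left(w \right)} = 2 w^{3}$ ($b{\left(w \right)} = 2 w w^{2} = 2 w^{3}$)
$\frac{1}{b{\left(t{\left(-3,5 \right)} \right)} + c{\left(22,22 \right)}} = \frac{1}{2 \cdot 5^{3} - 27} = \frac{1}{2 \cdot 125 - 27} = \frac{1}{250 - 27} = \frac{1}{223}$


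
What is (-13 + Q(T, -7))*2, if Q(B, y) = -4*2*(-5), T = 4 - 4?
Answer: 54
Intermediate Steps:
T = 0
Q(B, y) = 40 (Q(B, y) = -8*(-5) = 40)
(-13 + Q(T, -7))*2 = (-13 + 40)*2 = 27*2 = 54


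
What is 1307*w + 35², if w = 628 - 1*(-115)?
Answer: 972326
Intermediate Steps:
w = 743 (w = 628 + 115 = 743)
1307*w + 35² = 1307*743 + 35² = 971101 + 1225 = 972326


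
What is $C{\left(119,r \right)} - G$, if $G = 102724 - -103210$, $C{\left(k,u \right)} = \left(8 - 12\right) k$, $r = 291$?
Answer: $-206410$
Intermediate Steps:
$C{\left(k,u \right)} = - 4 k$
$G = 205934$ ($G = 102724 + 103210 = 205934$)
$C{\left(119,r \right)} - G = \left(-4\right) 119 - 205934 = -476 - 205934 = -206410$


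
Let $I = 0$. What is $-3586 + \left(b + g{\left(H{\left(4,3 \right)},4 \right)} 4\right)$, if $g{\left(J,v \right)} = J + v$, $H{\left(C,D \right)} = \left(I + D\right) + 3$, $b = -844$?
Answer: $-4390$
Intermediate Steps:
$H{\left(C,D \right)} = 3 + D$ ($H{\left(C,D \right)} = \left(0 + D\right) + 3 = D + 3 = 3 + D$)
$-3586 + \left(b + g{\left(H{\left(4,3 \right)},4 \right)} 4\right) = -3586 - \left(844 - \left(\left(3 + 3\right) + 4\right) 4\right) = -3586 - \left(844 - \left(6 + 4\right) 4\right) = -3586 + \left(-844 + 10 \cdot 4\right) = -3586 + \left(-844 + 40\right) = -3586 - 804 = -4390$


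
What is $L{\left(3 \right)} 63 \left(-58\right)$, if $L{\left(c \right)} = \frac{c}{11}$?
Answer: $- \frac{10962}{11} \approx -996.54$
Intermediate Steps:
$L{\left(c \right)} = \frac{c}{11}$ ($L{\left(c \right)} = c \frac{1}{11} = \frac{c}{11}$)
$L{\left(3 \right)} 63 \left(-58\right) = \frac{1}{11} \cdot 3 \cdot 63 \left(-58\right) = \frac{3}{11} \cdot 63 \left(-58\right) = \frac{189}{11} \left(-58\right) = - \frac{10962}{11}$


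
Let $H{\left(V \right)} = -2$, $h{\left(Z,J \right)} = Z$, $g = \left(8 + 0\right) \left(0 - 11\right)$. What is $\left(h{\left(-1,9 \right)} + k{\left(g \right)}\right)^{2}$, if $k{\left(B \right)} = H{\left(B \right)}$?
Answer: $9$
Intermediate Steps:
$g = -88$ ($g = 8 \left(-11\right) = -88$)
$k{\left(B \right)} = -2$
$\left(h{\left(-1,9 \right)} + k{\left(g \right)}\right)^{2} = \left(-1 - 2\right)^{2} = \left(-3\right)^{2} = 9$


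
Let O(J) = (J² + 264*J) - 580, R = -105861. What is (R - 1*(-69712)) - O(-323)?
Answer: -54626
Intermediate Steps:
O(J) = -580 + J² + 264*J
(R - 1*(-69712)) - O(-323) = (-105861 - 1*(-69712)) - (-580 + (-323)² + 264*(-323)) = (-105861 + 69712) - (-580 + 104329 - 85272) = -36149 - 1*18477 = -36149 - 18477 = -54626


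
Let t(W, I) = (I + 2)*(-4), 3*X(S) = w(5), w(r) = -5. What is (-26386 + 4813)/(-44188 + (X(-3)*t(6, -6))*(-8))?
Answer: 64719/131924 ≈ 0.49058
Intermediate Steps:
X(S) = -5/3 (X(S) = (⅓)*(-5) = -5/3)
t(W, I) = -8 - 4*I (t(W, I) = (2 + I)*(-4) = -8 - 4*I)
(-26386 + 4813)/(-44188 + (X(-3)*t(6, -6))*(-8)) = (-26386 + 4813)/(-44188 - 5*(-8 - 4*(-6))/3*(-8)) = -21573/(-44188 - 5*(-8 + 24)/3*(-8)) = -21573/(-44188 - 5/3*16*(-8)) = -21573/(-44188 - 80/3*(-8)) = -21573/(-44188 + 640/3) = -21573/(-131924/3) = -21573*(-3/131924) = 64719/131924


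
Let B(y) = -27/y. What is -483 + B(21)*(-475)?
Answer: 894/7 ≈ 127.71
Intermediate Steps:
-483 + B(21)*(-475) = -483 - 27/21*(-475) = -483 - 27*1/21*(-475) = -483 - 9/7*(-475) = -483 + 4275/7 = 894/7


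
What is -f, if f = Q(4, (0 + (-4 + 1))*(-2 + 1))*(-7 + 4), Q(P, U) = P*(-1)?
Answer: -12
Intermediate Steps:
Q(P, U) = -P
f = 12 (f = (-1*4)*(-7 + 4) = -4*(-3) = 12)
-f = -1*12 = -12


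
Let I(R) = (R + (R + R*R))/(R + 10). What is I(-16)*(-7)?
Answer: 784/3 ≈ 261.33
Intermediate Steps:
I(R) = (R**2 + 2*R)/(10 + R) (I(R) = (R + (R + R**2))/(10 + R) = (R**2 + 2*R)/(10 + R))
I(-16)*(-7) = -16*(2 - 16)/(10 - 16)*(-7) = -16*(-14)/(-6)*(-7) = -16*(-1/6)*(-14)*(-7) = -112/3*(-7) = 784/3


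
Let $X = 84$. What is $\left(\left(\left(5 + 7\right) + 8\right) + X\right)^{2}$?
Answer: $10816$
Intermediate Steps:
$\left(\left(\left(5 + 7\right) + 8\right) + X\right)^{2} = \left(\left(\left(5 + 7\right) + 8\right) + 84\right)^{2} = \left(\left(12 + 8\right) + 84\right)^{2} = \left(20 + 84\right)^{2} = 104^{2} = 10816$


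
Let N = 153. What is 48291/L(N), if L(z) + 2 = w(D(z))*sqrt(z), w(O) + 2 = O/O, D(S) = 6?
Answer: 96582/149 - 144873*sqrt(17)/149 ≈ -3360.7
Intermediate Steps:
w(O) = -1 (w(O) = -2 + O/O = -2 + 1 = -1)
L(z) = -2 - sqrt(z)
48291/L(N) = 48291/(-2 - sqrt(153)) = 48291/(-2 - 3*sqrt(17))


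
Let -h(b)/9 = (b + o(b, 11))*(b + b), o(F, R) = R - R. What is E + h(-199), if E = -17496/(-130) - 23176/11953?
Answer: -553717322606/776945 ≈ -7.1269e+5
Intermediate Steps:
o(F, R) = 0
h(b) = -18*b**2 (h(b) = -9*(b + 0)*(b + b) = -9*b*2*b = -18*b**2)
E = 103058404/776945 (E = -17496*(-1/130) - 23176*1/11953 = 8748/65 - 23176/11953 = 103058404/776945 ≈ 132.65)
E + h(-199) = 103058404/776945 - 18*(-199)**2 = 103058404/776945 - 18*39601 = 103058404/776945 - 712818 = -553717322606/776945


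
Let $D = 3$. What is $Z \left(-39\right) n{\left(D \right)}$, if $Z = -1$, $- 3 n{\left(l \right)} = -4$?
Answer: $52$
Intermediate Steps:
$n{\left(l \right)} = \frac{4}{3}$ ($n{\left(l \right)} = \left(- \frac{1}{3}\right) \left(-4\right) = \frac{4}{3}$)
$Z \left(-39\right) n{\left(D \right)} = \left(-1\right) \left(-39\right) \frac{4}{3} = 39 \cdot \frac{4}{3} = 52$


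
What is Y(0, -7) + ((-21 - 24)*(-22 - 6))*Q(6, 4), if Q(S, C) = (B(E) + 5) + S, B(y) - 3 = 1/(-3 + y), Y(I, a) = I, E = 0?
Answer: 17220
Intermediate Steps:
B(y) = 3 + 1/(-3 + y)
Q(S, C) = 23/3 + S (Q(S, C) = ((-8 + 3*0)/(-3 + 0) + 5) + S = ((-8 + 0)/(-3) + 5) + S = (-⅓*(-8) + 5) + S = (8/3 + 5) + S = 23/3 + S)
Y(0, -7) + ((-21 - 24)*(-22 - 6))*Q(6, 4) = 0 + ((-21 - 24)*(-22 - 6))*(23/3 + 6) = 0 - 45*(-28)*(41/3) = 0 + 1260*(41/3) = 0 + 17220 = 17220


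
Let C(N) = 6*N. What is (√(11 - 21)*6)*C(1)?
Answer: 36*I*√10 ≈ 113.84*I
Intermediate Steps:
(√(11 - 21)*6)*C(1) = (√(11 - 21)*6)*(6*1) = (√(-10)*6)*6 = ((I*√10)*6)*6 = (6*I*√10)*6 = 36*I*√10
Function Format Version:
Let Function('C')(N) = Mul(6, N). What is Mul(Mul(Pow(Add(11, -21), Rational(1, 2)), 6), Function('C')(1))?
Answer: Mul(36, I, Pow(10, Rational(1, 2))) ≈ Mul(113.84, I)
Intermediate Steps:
Mul(Mul(Pow(Add(11, -21), Rational(1, 2)), 6), Function('C')(1)) = Mul(Mul(Pow(Add(11, -21), Rational(1, 2)), 6), Mul(6, 1)) = Mul(Mul(Pow(-10, Rational(1, 2)), 6), 6) = Mul(Mul(Mul(I, Pow(10, Rational(1, 2))), 6), 6) = Mul(Mul(6, I, Pow(10, Rational(1, 2))), 6) = Mul(36, I, Pow(10, Rational(1, 2)))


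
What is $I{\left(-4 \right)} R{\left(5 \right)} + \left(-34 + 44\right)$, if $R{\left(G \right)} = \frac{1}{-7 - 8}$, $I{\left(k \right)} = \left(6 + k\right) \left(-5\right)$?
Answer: $\frac{32}{3} \approx 10.667$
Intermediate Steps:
$I{\left(k \right)} = -30 - 5 k$
$R{\left(G \right)} = - \frac{1}{15}$ ($R{\left(G \right)} = \frac{1}{-15} = - \frac{1}{15}$)
$I{\left(-4 \right)} R{\left(5 \right)} + \left(-34 + 44\right) = \left(-30 - -20\right) \left(- \frac{1}{15}\right) + \left(-34 + 44\right) = \left(-30 + 20\right) \left(- \frac{1}{15}\right) + 10 = \left(-10\right) \left(- \frac{1}{15}\right) + 10 = \frac{2}{3} + 10 = \frac{32}{3}$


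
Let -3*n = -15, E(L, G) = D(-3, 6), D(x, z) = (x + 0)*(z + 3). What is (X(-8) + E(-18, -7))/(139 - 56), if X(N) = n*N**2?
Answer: 293/83 ≈ 3.5301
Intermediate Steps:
D(x, z) = x*(3 + z)
E(L, G) = -27 (E(L, G) = -3*(3 + 6) = -3*9 = -27)
n = 5 (n = -1/3*(-15) = 5)
X(N) = 5*N**2
(X(-8) + E(-18, -7))/(139 - 56) = (5*(-8)**2 - 27)/(139 - 56) = (5*64 - 27)/83 = (320 - 27)*(1/83) = 293*(1/83) = 293/83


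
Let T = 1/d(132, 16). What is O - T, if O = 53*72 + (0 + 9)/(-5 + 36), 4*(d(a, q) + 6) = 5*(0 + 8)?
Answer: 473189/124 ≈ 3816.0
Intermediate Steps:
d(a, q) = 4 (d(a, q) = -6 + (5*(0 + 8))/4 = -6 + (5*8)/4 = -6 + (1/4)*40 = -6 + 10 = 4)
T = 1/4 ≈ 0.25000
O = 118305/31 (O = 3816 + 9/31 = 118305/31 ≈ 3816.3)
O - T = 118305/31 - 1*1/4 = 118305/31 - 1/4 = 473189/124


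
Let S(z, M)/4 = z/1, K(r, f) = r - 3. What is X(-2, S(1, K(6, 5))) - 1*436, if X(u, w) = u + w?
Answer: -434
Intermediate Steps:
K(r, f) = -3 + r
S(z, M) = 4*z (S(z, M) = 4*(z/1) = 4*(z*1) = 4*z)
X(-2, S(1, K(6, 5))) - 1*436 = (-2 + 4*1) - 1*436 = (-2 + 4) - 436 = 2 - 436 = -434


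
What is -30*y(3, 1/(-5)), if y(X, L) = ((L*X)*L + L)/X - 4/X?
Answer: 204/5 ≈ 40.800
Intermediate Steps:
y(X, L) = -4/X + (L + X*L²)/X (y(X, L) = (X*L² + L)/X - 4/X = (L + X*L²)/X - 4/X = -4/X + (L + X*L²)/X)
-30*y(3, 1/(-5)) = -30*(-4 + 1/(-5) + 3*(1/(-5))²)/3 = -10*(-4 - ⅕ + 3*(-⅕)²) = -10*(-4 - ⅕ + 3*(1/25)) = -10*(-4 - ⅕ + 3/25) = -10*(-102)/25 = -30*(-34/25) = 204/5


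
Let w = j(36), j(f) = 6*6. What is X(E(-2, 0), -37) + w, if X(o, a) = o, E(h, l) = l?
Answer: 36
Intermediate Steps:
j(f) = 36
w = 36
X(E(-2, 0), -37) + w = 0 + 36 = 36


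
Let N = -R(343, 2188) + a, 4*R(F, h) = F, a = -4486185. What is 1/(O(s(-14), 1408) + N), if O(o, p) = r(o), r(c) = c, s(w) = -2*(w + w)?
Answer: -4/17944859 ≈ -2.2291e-7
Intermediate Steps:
s(w) = -4*w
R(F, h) = F/4
O(o, p) = o
N = -17945083/4 (N = -343/4 - 4486185 = -17945083/4 ≈ -4.4863e+6)
1/(O(s(-14), 1408) + N) = 1/(-4*(-14) - 17945083/4) = 1/(56 - 17945083/4) = 1/(-17944859/4) = -4/17944859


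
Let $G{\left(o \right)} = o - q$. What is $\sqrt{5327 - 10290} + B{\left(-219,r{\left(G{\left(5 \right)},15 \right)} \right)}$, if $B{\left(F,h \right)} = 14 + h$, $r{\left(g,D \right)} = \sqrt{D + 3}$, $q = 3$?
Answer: $14 + 3 \sqrt{2} + i \sqrt{4963} \approx 18.243 + 70.449 i$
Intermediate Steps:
$G{\left(o \right)} = -3 + o$ ($G{\left(o \right)} = o - 3 = -3 + o$)
$r{\left(g,D \right)} = \sqrt{3 + D}$
$\sqrt{5327 - 10290} + B{\left(-219,r{\left(G{\left(5 \right)},15 \right)} \right)} = \sqrt{5327 - 10290} + \left(14 + \sqrt{3 + 15}\right) = \sqrt{-4963} + \left(14 + \sqrt{18}\right) = i \sqrt{4963} + \left(14 + 3 \sqrt{2}\right) = 14 + 3 \sqrt{2} + i \sqrt{4963}$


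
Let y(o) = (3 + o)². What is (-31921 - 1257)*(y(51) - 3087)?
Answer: 5673438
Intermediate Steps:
(-31921 - 1257)*(y(51) - 3087) = (-31921 - 1257)*((3 + 51)² - 3087) = -33178*(54² - 3087) = -33178*(2916 - 3087) = -33178*(-171) = 5673438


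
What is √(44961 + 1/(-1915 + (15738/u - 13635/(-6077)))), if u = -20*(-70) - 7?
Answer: √11649044607841165250217842/16096341434 ≈ 212.04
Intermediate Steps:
u = 1393 (u = 1400 - 7 = 1393)
√(44961 + 1/(-1915 + (15738/u - 13635/(-6077)))) = √(44961 + 1/(-1915 + (15738/1393 - 13635/(-6077)))) = √(44961 + 1/(-1915 + (15738*(1/1393) - 13635*(-1/6077)))) = √(44961 + 1/(-1915 + (15738/1393 + 13635/6077))) = √(44961 + 1/(-1915 + 114633381/8465261)) = √(44961 + 1/(-16096341434/8465261)) = √(44961 - 8465261/16096341434) = √(723707598748813/16096341434) = √11649044607841165250217842/16096341434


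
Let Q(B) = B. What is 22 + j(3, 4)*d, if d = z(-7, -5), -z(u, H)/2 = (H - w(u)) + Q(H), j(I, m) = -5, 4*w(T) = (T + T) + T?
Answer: -51/2 ≈ -25.500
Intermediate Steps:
w(T) = 3*T/4 (w(T) = ((T + T) + T)/4 = (2*T + T)/4 = (3*T)/4 = 3*T/4)
z(u, H) = -4*H + 3*u/2 (z(u, H) = -2*((H - 3*u/4) + H) = -2*(2*H - 3*u/4) = -4*H + 3*u/2)
d = 19/2 (d = -4*(-5) + (3/2)*(-7) = 20 - 21/2 = 19/2 ≈ 9.5000)
22 + j(3, 4)*d = 22 - 5*19/2 = 22 - 95/2 = -51/2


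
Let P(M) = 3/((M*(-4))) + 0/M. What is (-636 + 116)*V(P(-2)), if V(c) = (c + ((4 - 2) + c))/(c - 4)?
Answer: 11440/29 ≈ 394.48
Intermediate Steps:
P(M) = -3/(4*M) (P(M) = 3/((-4*M)) + 0 = 3*(-1/(4*M)) + 0 = -3/(4*M) + 0 = -3/(4*M))
V(c) = (2 + 2*c)/(-4 + c) (V(c) = (c + (2 + c))/(-4 + c) = (2 + 2*c)/(-4 + c))
(-636 + 116)*V(P(-2)) = (-636 + 116)*(2*(1 - ¾/(-2))/(-4 - ¾/(-2))) = -1040*(1 - ¾*(-½))/(-4 - ¾*(-½)) = -1040*(1 + 3/8)/(-4 + 3/8) = -1040*11/((-29/8)*8) = -1040*(-8)*11/(29*8) = -520*(-22/29) = 11440/29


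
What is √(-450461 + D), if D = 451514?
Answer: 9*√13 ≈ 32.450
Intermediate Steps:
√(-450461 + D) = √(-450461 + 451514) = √1053 = 9*√13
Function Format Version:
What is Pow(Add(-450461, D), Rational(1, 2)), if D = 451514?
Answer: Mul(9, Pow(13, Rational(1, 2))) ≈ 32.450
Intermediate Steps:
Pow(Add(-450461, D), Rational(1, 2)) = Pow(Add(-450461, 451514), Rational(1, 2)) = Pow(1053, Rational(1, 2)) = Mul(9, Pow(13, Rational(1, 2)))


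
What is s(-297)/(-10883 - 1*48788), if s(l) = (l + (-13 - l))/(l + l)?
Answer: -13/35444574 ≈ -3.6677e-7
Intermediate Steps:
s(l) = -13/(2*l) (s(l) = -13*1/(2*l) = -13/(2*l))
s(-297)/(-10883 - 1*48788) = (-13/2/(-297))/(-10883 - 1*48788) = (-13/2*(-1/297))/(-10883 - 48788) = (13/594)/(-59671) = (13/594)*(-1/59671) = -13/35444574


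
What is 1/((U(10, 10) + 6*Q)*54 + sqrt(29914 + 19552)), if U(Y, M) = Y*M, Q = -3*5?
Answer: 270/121067 - sqrt(49466)/242134 ≈ 0.0013116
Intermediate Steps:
Q = -15
U(Y, M) = M*Y
1/((U(10, 10) + 6*Q)*54 + sqrt(29914 + 19552)) = 1/((10*10 + 6*(-15))*54 + sqrt(29914 + 19552)) = 1/((100 - 90)*54 + sqrt(49466)) = 1/(10*54 + sqrt(49466)) = 1/(540 + sqrt(49466))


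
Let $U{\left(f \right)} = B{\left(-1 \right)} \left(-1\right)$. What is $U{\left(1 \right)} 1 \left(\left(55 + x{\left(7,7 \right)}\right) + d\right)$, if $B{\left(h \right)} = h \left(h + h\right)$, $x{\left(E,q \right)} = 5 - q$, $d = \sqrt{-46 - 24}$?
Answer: $-106 - 2 i \sqrt{70} \approx -106.0 - 16.733 i$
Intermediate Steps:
$d = i \sqrt{70}$ ($d = \sqrt{-70} = i \sqrt{70} \approx 8.3666 i$)
$B{\left(h \right)} = 2 h^{2}$ ($B{\left(h \right)} = h 2 h = 2 h^{2}$)
$U{\left(f \right)} = -2$ ($U{\left(f \right)} = 2 \left(-1\right)^{2} \left(-1\right) = 2 \cdot 1 \left(-1\right) = 2 \left(-1\right) = -2$)
$U{\left(1 \right)} 1 \left(\left(55 + x{\left(7,7 \right)}\right) + d\right) = \left(-2\right) 1 \left(\left(55 + \left(5 - 7\right)\right) + i \sqrt{70}\right) = - 2 \left(\left(55 + \left(5 - 7\right)\right) + i \sqrt{70}\right) = - 2 \left(\left(55 - 2\right) + i \sqrt{70}\right) = - 2 \left(53 + i \sqrt{70}\right) = -106 - 2 i \sqrt{70}$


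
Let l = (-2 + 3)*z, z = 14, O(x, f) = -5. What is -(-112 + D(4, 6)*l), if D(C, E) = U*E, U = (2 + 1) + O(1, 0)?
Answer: 280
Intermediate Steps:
U = -2 (U = (2 + 1) - 5 = 3 - 5 = -2)
D(C, E) = -2*E
l = 14 (l = (-2 + 3)*14 = 1*14 = 14)
-(-112 + D(4, 6)*l) = -(-112 - 2*6*14) = -(-112 - 12*14) = -(-112 - 168) = -1*(-280) = 280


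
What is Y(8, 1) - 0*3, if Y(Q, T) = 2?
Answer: 2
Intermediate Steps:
Y(8, 1) - 0*3 = 2 - 0*3 = 2 - 29*0 = 2 + 0 = 2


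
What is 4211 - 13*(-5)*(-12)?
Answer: 3431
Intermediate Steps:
4211 - 13*(-5)*(-12) = 4211 - (-65)*(-12) = 4211 - 1*780 = 4211 - 780 = 3431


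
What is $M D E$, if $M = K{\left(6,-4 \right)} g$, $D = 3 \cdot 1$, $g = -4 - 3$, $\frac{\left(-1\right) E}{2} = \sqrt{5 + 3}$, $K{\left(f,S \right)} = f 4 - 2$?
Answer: $1848 \sqrt{2} \approx 2613.5$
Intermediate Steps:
$K{\left(f,S \right)} = -2 + 4 f$ ($K{\left(f,S \right)} = 4 f - 2 = -2 + 4 f$)
$E = - 4 \sqrt{2}$ ($E = - 2 \sqrt{5 + 3} = - 2 \sqrt{8} = - 2 \cdot 2 \sqrt{2} = - 4 \sqrt{2} \approx -5.6569$)
$g = -7$
$D = 3$
$M = -154$ ($M = \left(-2 + 4 \cdot 6\right) \left(-7\right) = \left(-2 + 24\right) \left(-7\right) = 22 \left(-7\right) = -154$)
$M D E = \left(-154\right) 3 \left(- 4 \sqrt{2}\right) = - 462 \left(- 4 \sqrt{2}\right) = 1848 \sqrt{2}$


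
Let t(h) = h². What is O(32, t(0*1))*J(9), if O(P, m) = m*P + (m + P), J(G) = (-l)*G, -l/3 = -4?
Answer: -3456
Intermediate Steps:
l = 12 (l = -3*(-4) = 12)
J(G) = -12*G (J(G) = (-1*12)*G = -12*G)
O(P, m) = P + m + P*m (O(P, m) = P*m + (P + m) = P + m + P*m)
O(32, t(0*1))*J(9) = (32 + (0*1)² + 32*(0*1)²)*(-12*9) = (32 + 0² + 32*0²)*(-108) = (32 + 0 + 32*0)*(-108) = (32 + 0 + 0)*(-108) = 32*(-108) = -3456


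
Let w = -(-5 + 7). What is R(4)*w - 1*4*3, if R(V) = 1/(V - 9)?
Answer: -58/5 ≈ -11.600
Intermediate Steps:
R(V) = 1/(-9 + V)
w = -2 (w = -1*2 = -2)
R(4)*w - 1*4*3 = -2/(-9 + 4) - 1*4*3 = -2/(-5) - 4*3 = -⅕*(-2) - 12 = ⅖ - 12 = -58/5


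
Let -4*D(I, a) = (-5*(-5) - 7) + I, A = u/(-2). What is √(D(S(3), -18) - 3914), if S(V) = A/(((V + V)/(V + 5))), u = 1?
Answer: I*√35265/3 ≈ 62.597*I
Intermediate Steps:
A = -½ (A = 1/(-2) = 1*(-½) = -½ ≈ -0.50000)
S(V) = -(5 + V)/(4*V) (S(V) = -(V + 5)/(V + V)/2 = -(5 + V)/(2*V)/2 = -(5 + V)/(4*V))
D(I, a) = -9/2 - I/4 (D(I, a) = -((-5*(-5) - 7) + I)/4 = -((25 - 7) + I)/4 = -(18 + I)/4 = -9/2 - I/4)
√(D(S(3), -18) - 3914) = √((-9/2 - (-5 - 1*3)/(16*3)) - 3914) = √((-9/2 - (-5 - 3)/(16*3)) - 3914) = √((-9/2 - (-8)/(16*3)) - 3914) = √((-9/2 - ¼*(-⅔)) - 3914) = √((-9/2 + ⅙) - 3914) = √(-13/3 - 3914) = √(-11755/3) = I*√35265/3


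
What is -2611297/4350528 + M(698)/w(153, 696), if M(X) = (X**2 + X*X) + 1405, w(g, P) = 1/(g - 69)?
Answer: 27431180526683/334656 ≈ 8.1968e+7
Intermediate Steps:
w(g, P) = 1/(-69 + g)
M(X) = 1405 + 2*X**2 (M(X) = (X**2 + X**2) + 1405 = 2*X**2 + 1405 = 1405 + 2*X**2)
-2611297/4350528 + M(698)/w(153, 696) = -2611297/4350528 + (1405 + 2*698**2)/(1/(-69 + 153)) = -2611297*1/4350528 + (1405 + 2*487204)/(1/84) = -200869/334656 + (1405 + 974408)/(1/84) = -200869/334656 + 975813*84 = -200869/334656 + 81968292 = 27431180526683/334656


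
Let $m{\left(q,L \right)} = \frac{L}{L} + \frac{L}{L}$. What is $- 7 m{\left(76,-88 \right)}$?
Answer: $-14$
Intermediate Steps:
$m{\left(q,L \right)} = 2$ ($m{\left(q,L \right)} = 1 + 1 = 2$)
$- 7 m{\left(76,-88 \right)} = \left(-7\right) 2 = -14$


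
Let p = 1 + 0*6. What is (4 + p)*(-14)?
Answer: -70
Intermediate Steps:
p = 1 (p = 1 + 0 = 1)
(4 + p)*(-14) = (4 + 1)*(-14) = 5*(-14) = -70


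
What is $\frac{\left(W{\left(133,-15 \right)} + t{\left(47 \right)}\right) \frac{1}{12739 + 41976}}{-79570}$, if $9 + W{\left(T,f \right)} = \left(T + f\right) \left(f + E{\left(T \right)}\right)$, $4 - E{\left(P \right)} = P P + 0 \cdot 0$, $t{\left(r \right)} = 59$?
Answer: $\frac{41771}{87073451} \approx 0.00047972$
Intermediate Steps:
$E{\left(P \right)} = 4 - P^{2}$ ($E{\left(P \right)} = 4 - \left(P P + 0 \cdot 0\right) = 4 - \left(P^{2} + 0\right) = 4 - P^{2}$)
$W{\left(T,f \right)} = -9 + \left(T + f\right) \left(4 + f - T^{2}\right)$ ($W{\left(T,f \right)} = -9 + \left(T + f\right) \left(f - \left(-4 + T^{2}\right)\right) = -9 + \left(T + f\right) \left(4 + f - T^{2}\right)$)
$\frac{\left(W{\left(133,-15 \right)} + t{\left(47 \right)}\right) \frac{1}{12739 + 41976}}{-79570} = \frac{\left(\left(-9 + \left(-15\right)^{2} + 133 \left(-15\right) - 133 \left(-4 + 133^{2}\right) - - 15 \left(-4 + 133^{2}\right)\right) + 59\right) \frac{1}{12739 + 41976}}{-79570} = \frac{\left(-9 + 225 - 1995 - 133 \left(-4 + 17689\right) - - 15 \left(-4 + 17689\right)\right) + 59}{54715} \left(- \frac{1}{79570}\right) = \left(\left(-9 + 225 - 1995 - 133 \cdot 17685 - \left(-15\right) 17685\right) + 59\right) \frac{1}{54715} \left(- \frac{1}{79570}\right) = \left(\left(-9 + 225 - 1995 - 2352105 + 265275\right) + 59\right) \frac{1}{54715} \left(- \frac{1}{79570}\right) = \left(-2088609 + 59\right) \frac{1}{54715} \left(- \frac{1}{79570}\right) = \left(-2088550\right) \frac{1}{54715} \left(- \frac{1}{79570}\right) = \left(- \frac{417710}{10943}\right) \left(- \frac{1}{79570}\right) = \frac{41771}{87073451}$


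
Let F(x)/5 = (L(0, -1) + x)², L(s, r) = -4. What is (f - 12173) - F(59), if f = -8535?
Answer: -35833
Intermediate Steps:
F(x) = 5*(-4 + x)²
(f - 12173) - F(59) = (-8535 - 12173) - 5*(-4 + 59)² = -20708 - 5*55² = -20708 - 5*3025 = -20708 - 1*15125 = -20708 - 15125 = -35833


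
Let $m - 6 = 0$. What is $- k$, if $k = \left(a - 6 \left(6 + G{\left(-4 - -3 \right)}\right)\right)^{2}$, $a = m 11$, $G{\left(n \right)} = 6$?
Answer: $-36$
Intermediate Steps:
$m = 6$ ($m = 6 + 0 = 6$)
$a = 66$ ($a = 6 \cdot 11 = 66$)
$k = 36$ ($k = \left(66 - 6 \left(6 + 6\right)\right)^{2} = \left(66 - 72\right)^{2} = \left(-6\right)^{2} = 36$)
$- k = \left(-1\right) 36 = -36$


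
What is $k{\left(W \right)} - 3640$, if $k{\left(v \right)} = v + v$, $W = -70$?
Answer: $-3780$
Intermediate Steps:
$k{\left(v \right)} = 2 v$
$k{\left(W \right)} - 3640 = 2 \left(-70\right) - 3640 = -140 - 3640 = -3780$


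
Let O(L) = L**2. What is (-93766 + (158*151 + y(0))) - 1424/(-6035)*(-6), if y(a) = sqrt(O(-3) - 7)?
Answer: -421903324/6035 + sqrt(2) ≈ -69908.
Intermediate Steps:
y(a) = sqrt(2) (y(a) = sqrt((-3)**2 - 7) = sqrt(9 - 7) = sqrt(2))
(-93766 + (158*151 + y(0))) - 1424/(-6035)*(-6) = (-93766 + (158*151 + sqrt(2))) - 1424/(-6035)*(-6) = (-93766 + (23858 + sqrt(2))) - 1424*(-1/6035)*(-6) = (-69908 + sqrt(2)) + (1424/6035)*(-6) = (-69908 + sqrt(2)) - 8544/6035 = -421903324/6035 + sqrt(2)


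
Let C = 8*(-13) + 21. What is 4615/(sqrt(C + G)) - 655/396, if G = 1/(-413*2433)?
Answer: -655/396 - 4615*I*sqrt(20950887625458)/41700404 ≈ -1.654 - 506.56*I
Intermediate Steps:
C = -83 (C = -104 + 21 = -83)
G = -1/1004829 (G = -1/413*1/2433 = -1/1004829 ≈ -9.9519e-7)
4615/(sqrt(C + G)) - 655/396 = 4615/(sqrt(-83 - 1/1004829)) - 655/396 = 4615/(sqrt(-83400808/1004829)) - 655*1/396 = 4615/((2*I*sqrt(20950887625458)/1004829)) - 655/396 = 4615*(-I*sqrt(20950887625458)/41700404) - 655/396 = -4615*I*sqrt(20950887625458)/41700404 - 655/396 = -655/396 - 4615*I*sqrt(20950887625458)/41700404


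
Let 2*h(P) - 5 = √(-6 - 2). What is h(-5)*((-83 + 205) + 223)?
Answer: 1725/2 + 345*I*√2 ≈ 862.5 + 487.9*I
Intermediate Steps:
h(P) = 5/2 + I*√2 (h(P) = 5/2 + √(-6 - 2)/2 = 5/2 + √(-8)/2 = 5/2 + (2*I*√2)/2 = 5/2 + I*√2)
h(-5)*((-83 + 205) + 223) = (5/2 + I*√2)*((-83 + 205) + 223) = (5/2 + I*√2)*(122 + 223) = (5/2 + I*√2)*345 = 1725/2 + 345*I*√2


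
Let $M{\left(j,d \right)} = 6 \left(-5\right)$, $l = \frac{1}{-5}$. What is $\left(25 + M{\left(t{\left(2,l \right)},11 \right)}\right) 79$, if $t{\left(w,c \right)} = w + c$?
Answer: $-395$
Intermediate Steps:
$l = - \frac{1}{5} \approx -0.2$
$t{\left(w,c \right)} = c + w$
$M{\left(j,d \right)} = -30$
$\left(25 + M{\left(t{\left(2,l \right)},11 \right)}\right) 79 = \left(25 - 30\right) 79 = \left(-5\right) 79 = -395$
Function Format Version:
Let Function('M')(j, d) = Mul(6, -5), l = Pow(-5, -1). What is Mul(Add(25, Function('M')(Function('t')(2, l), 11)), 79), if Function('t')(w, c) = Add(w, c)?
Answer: -395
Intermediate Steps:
l = Rational(-1, 5) ≈ -0.20000
Function('t')(w, c) = Add(c, w)
Function('M')(j, d) = -30
Mul(Add(25, Function('M')(Function('t')(2, l), 11)), 79) = Mul(Add(25, -30), 79) = Mul(-5, 79) = -395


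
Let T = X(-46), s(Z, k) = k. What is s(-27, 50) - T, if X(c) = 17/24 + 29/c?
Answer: 27557/552 ≈ 49.922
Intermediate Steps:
X(c) = 17/24 + 29/c (X(c) = 17*(1/24) + 29/c = 17/24 + 29/c)
T = 43/552 (T = 17/24 + 29/(-46) = 17/24 + 29*(-1/46) = 17/24 - 29/46 = 43/552 ≈ 0.077899)
s(-27, 50) - T = 50 - 1*43/552 = 50 - 43/552 = 27557/552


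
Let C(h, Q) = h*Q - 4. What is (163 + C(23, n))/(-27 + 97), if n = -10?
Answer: -71/70 ≈ -1.0143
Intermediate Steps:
C(h, Q) = -4 + Q*h (C(h, Q) = Q*h - 4 = -4 + Q*h)
(163 + C(23, n))/(-27 + 97) = (163 + (-4 - 10*23))/(-27 + 97) = (163 + (-4 - 230))/70 = (163 - 234)*(1/70) = -71*1/70 = -71/70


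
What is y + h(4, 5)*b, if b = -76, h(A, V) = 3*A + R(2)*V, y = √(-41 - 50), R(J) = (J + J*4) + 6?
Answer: -6992 + I*√91 ≈ -6992.0 + 9.5394*I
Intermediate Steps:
R(J) = 6 + 5*J (R(J) = (J + 4*J) + 6 = 5*J + 6 = 6 + 5*J)
y = I*√91 (y = √(-91) = I*√91 ≈ 9.5394*I)
h(A, V) = 3*A + 16*V (h(A, V) = 3*A + (6 + 5*2)*V = 3*A + (6 + 10)*V = 3*A + 16*V)
y + h(4, 5)*b = I*√91 + (3*4 + 16*5)*(-76) = I*√91 + (12 + 80)*(-76) = I*√91 + 92*(-76) = I*√91 - 6992 = -6992 + I*√91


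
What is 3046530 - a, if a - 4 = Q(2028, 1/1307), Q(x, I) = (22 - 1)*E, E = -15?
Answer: 3046841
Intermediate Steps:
Q(x, I) = -315 (Q(x, I) = (22 - 1)*(-15) = 21*(-15) = -315)
a = -311 (a = 4 - 315 = -311)
3046530 - a = 3046530 - 1*(-311) = 3046530 + 311 = 3046841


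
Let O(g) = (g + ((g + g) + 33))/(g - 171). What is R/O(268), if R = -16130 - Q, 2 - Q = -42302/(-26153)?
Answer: -13640071906/7296687 ≈ -1869.4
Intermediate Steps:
Q = 10004/26153 (Q = 2 - (-42302)/(-26153) = 2 - (-42302)*(-1)/26153 = 2 - 1*42302/26153 = 2 - 42302/26153 = 10004/26153 ≈ 0.38252)
O(g) = (33 + 3*g)/(-171 + g) (O(g) = (g + (2*g + 33))/(-171 + g) = (g + (33 + 2*g))/(-171 + g) = (33 + 3*g)/(-171 + g))
R = -421857894/26153 (R = -16130 - 1*10004/26153 = -16130 - 10004/26153 = -421857894/26153 ≈ -16130.)
R/O(268) = -421857894*(-171 + 268)/(3*(11 + 268))/26153 = -421857894/(26153*(3*279/97)) = -421857894/(26153*(3*(1/97)*279)) = -421857894/(26153*837/97) = -421857894/26153*97/837 = -13640071906/7296687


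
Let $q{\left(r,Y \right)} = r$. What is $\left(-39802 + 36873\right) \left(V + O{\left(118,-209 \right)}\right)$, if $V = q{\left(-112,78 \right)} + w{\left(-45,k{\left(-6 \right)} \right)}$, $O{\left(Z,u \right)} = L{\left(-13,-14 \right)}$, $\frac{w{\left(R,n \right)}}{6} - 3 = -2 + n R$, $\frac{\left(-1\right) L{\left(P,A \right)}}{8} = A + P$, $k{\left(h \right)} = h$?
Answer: $-5067170$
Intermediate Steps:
$L{\left(P,A \right)} = - 8 A - 8 P$ ($L{\left(P,A \right)} = - 8 \left(A + P\right) = - 8 A - 8 P$)
$w{\left(R,n \right)} = 6 + 6 R n$ ($w{\left(R,n \right)} = 18 + 6 \left(-2 + n R\right) = 18 + 6 \left(-2 + R n\right) = 18 + \left(-12 + 6 R n\right) = 6 + 6 R n$)
$O{\left(Z,u \right)} = 216$ ($O{\left(Z,u \right)} = \left(-8\right) \left(-14\right) - -104 = 112 + 104 = 216$)
$V = 1514$ ($V = -112 + \left(6 + 6 \left(-45\right) \left(-6\right)\right) = -112 + \left(6 + 1620\right) = -112 + 1626 = 1514$)
$\left(-39802 + 36873\right) \left(V + O{\left(118,-209 \right)}\right) = \left(-39802 + 36873\right) \left(1514 + 216\right) = \left(-2929\right) 1730 = -5067170$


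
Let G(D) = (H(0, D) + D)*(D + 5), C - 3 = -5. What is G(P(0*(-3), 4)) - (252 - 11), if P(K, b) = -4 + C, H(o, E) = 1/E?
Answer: -1409/6 ≈ -234.83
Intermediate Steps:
C = -2 (C = 3 - 5 = -2)
P(K, b) = -6 (P(K, b) = -4 - 2 = -6)
G(D) = (5 + D)*(D + 1/D) (G(D) = (1/D + D)*(D + 5) = (D + 1/D)*(5 + D) = (5 + D)*(D + 1/D))
G(P(0*(-3), 4)) - (252 - 11) = (1 + (-6)² + 5*(-6) + 5/(-6)) - (252 - 11) = (1 + 36 - 30 + 5*(-⅙)) - 1*241 = (1 + 36 - 30 - ⅚) - 241 = 37/6 - 241 = -1409/6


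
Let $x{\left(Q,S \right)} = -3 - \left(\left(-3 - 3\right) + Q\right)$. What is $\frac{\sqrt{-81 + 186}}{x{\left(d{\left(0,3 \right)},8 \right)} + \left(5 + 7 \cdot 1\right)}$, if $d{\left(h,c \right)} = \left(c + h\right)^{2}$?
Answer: $\frac{\sqrt{105}}{6} \approx 1.7078$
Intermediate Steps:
$x{\left(Q,S \right)} = 3 - Q$ ($x{\left(Q,S \right)} = -3 - \left(-6 + Q\right) = 3 - Q$)
$\frac{\sqrt{-81 + 186}}{x{\left(d{\left(0,3 \right)},8 \right)} + \left(5 + 7 \cdot 1\right)} = \frac{\sqrt{-81 + 186}}{\left(3 - \left(3 + 0\right)^{2}\right) + \left(5 + 7 \cdot 1\right)} = \frac{\sqrt{105}}{\left(3 - 3^{2}\right) + \left(5 + 7\right)} = \frac{\sqrt{105}}{\left(3 - 9\right) + 12} = \frac{\sqrt{105}}{-6 + 12} = \frac{\sqrt{105}}{6}$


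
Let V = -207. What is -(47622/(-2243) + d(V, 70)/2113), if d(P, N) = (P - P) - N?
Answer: 100782296/4739459 ≈ 21.265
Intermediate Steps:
d(P, N) = -N (d(P, N) = 0 - N = -N)
-(47622/(-2243) + d(V, 70)/2113) = -(47622/(-2243) - 1*70/2113) = -(47622*(-1/2243) - 70*1/2113) = -(-47622/2243 - 70/2113) = -1*(-100782296/4739459) = 100782296/4739459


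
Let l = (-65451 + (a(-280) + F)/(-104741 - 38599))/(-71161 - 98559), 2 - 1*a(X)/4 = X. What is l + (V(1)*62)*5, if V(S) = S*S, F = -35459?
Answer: 7550957800009/24327664800 ≈ 310.39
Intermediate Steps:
a(X) = 8 - 4*X
V(S) = S²
l = 9381712009/24327664800 (l = (-65451 + ((8 - 4*(-280)) - 35459)/(-104741 - 38599))/(-71161 - 98559) = (-65451 + ((8 + 1120) - 35459)/(-143340))/(-169720) = (-65451 + (1128 - 35459)*(-1/143340))*(-1/169720) = (-65451 - 34331*(-1/143340))*(-1/169720) = (-65451 + 34331/143340)*(-1/169720) = -9381712009/143340*(-1/169720) = 9381712009/24327664800 ≈ 0.38564)
l + (V(1)*62)*5 = 9381712009/24327664800 + (1²*62)*5 = 9381712009/24327664800 + (1*62)*5 = 9381712009/24327664800 + 62*5 = 9381712009/24327664800 + 310 = 7550957800009/24327664800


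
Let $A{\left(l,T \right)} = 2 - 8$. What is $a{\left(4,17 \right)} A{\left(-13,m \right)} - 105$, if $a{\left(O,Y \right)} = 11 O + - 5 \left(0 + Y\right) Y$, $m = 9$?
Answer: $8301$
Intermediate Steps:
$A{\left(l,T \right)} = -6$ ($A{\left(l,T \right)} = 2 - 8 = -6$)
$a{\left(O,Y \right)} = - 5 Y^{2} + 11 O$ ($a{\left(O,Y \right)} = 11 O + - 5 Y Y = 11 O - 5 Y^{2} = - 5 Y^{2} + 11 O$)
$a{\left(4,17 \right)} A{\left(-13,m \right)} - 105 = \left(- 5 \cdot 17^{2} + 11 \cdot 4\right) \left(-6\right) - 105 = \left(\left(-5\right) 289 + 44\right) \left(-6\right) - 105 = \left(-1445 + 44\right) \left(-6\right) - 105 = \left(-1401\right) \left(-6\right) - 105 = 8406 - 105 = 8301$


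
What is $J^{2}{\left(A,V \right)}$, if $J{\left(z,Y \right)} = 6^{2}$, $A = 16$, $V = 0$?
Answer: $1296$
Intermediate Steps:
$J{\left(z,Y \right)} = 36$
$J^{2}{\left(A,V \right)} = 36^{2} = 1296$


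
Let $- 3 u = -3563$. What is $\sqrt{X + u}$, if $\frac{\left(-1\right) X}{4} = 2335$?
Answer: $\frac{i \sqrt{73371}}{3} \approx 90.29 i$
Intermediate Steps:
$u = \frac{3563}{3}$ ($u = \left(- \frac{1}{3}\right) \left(-3563\right) = \frac{3563}{3} \approx 1187.7$)
$X = -9340$ ($X = \left(-4\right) 2335 = -9340$)
$\sqrt{X + u} = \sqrt{-9340 + \frac{3563}{3}} = \sqrt{- \frac{24457}{3}} = \frac{i \sqrt{73371}}{3}$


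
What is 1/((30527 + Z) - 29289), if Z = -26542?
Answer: -1/25304 ≈ -3.9519e-5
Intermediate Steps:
1/((30527 + Z) - 29289) = 1/((30527 - 26542) - 29289) = 1/(3985 - 29289) = 1/(-25304) = -1/25304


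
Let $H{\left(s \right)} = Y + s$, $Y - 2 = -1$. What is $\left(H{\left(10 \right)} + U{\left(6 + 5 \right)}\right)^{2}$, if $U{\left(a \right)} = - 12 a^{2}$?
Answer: $2076481$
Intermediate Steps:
$Y = 1$ ($Y = 2 - 1 = 1$)
$H{\left(s \right)} = 1 + s$
$\left(H{\left(10 \right)} + U{\left(6 + 5 \right)}\right)^{2} = \left(\left(1 + 10\right) - 12 \left(6 + 5\right)^{2}\right)^{2} = \left(11 - 12 \cdot 11^{2}\right)^{2} = \left(11 - 1452\right)^{2} = \left(-1441\right)^{2} = 2076481$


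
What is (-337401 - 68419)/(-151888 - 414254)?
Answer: 202910/283071 ≈ 0.71682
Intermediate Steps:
(-337401 - 68419)/(-151888 - 414254) = -405820/(-566142) = -405820*(-1/566142) = 202910/283071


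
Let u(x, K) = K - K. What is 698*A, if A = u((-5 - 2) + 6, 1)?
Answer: 0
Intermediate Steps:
u(x, K) = 0
A = 0
698*A = 698*0 = 0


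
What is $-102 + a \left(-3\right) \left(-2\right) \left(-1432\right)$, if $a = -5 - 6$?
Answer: $94410$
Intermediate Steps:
$a = -11$ ($a = -5 - 6 = -11$)
$-102 + a \left(-3\right) \left(-2\right) \left(-1432\right) = -102 + \left(-11\right) \left(-3\right) \left(-2\right) \left(-1432\right) = -102 + 33 \left(-2\right) \left(-1432\right) = -102 - -94512 = -102 + 94512 = 94410$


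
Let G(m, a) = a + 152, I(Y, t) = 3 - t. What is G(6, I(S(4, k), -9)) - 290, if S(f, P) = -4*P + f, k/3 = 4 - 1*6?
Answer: -126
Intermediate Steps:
k = -6 (k = 3*(4 - 1*6) = 3*(4 - 6) = 3*(-2) = -6)
S(f, P) = f - 4*P
G(m, a) = 152 + a
G(6, I(S(4, k), -9)) - 290 = (152 + (3 - 1*(-9))) - 290 = (152 + (3 + 9)) - 290 = (152 + 12) - 290 = 164 - 290 = -126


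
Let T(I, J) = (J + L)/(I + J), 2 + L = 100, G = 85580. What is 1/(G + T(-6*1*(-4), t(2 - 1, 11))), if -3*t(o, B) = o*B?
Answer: 61/5220663 ≈ 1.1684e-5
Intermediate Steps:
t(o, B) = -B*o/3 (t(o, B) = -o*B/3 = -B*o/3)
L = 98 (L = -2 + 100 = 98)
T(I, J) = (98 + J)/(I + J) (T(I, J) = (J + 98)/(I + J) = (98 + J)/(I + J))
1/(G + T(-6*1*(-4), t(2 - 1, 11))) = 1/(85580 + (98 - ⅓*11*(2 - 1))/(-6*1*(-4) - ⅓*11*(2 - 1))) = 1/(85580 + (98 - ⅓*11*1)/(-6*(-4) - ⅓*11*1)) = 1/(85580 + (98 - 11/3)/(24 - 11/3)) = 1/(85580 + (283/3)/(61/3)) = 1/(85580 + (3/61)*(283/3)) = 1/(85580 + 283/61) = 1/(5220663/61) = 61/5220663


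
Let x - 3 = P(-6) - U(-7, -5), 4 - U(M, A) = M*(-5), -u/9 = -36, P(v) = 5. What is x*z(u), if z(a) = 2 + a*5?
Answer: 63258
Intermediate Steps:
u = 324 (u = -9*(-36) = 324)
U(M, A) = 4 + 5*M (U(M, A) = 4 - M*(-5) = 4 - (-5)*M = 4 + 5*M)
z(a) = 2 + 5*a
x = 39 (x = 3 + (5 - (4 + 5*(-7))) = 3 + (5 - (4 - 35)) = 3 + (5 - 1*(-31)) = 3 + (5 + 31) = 3 + 36 = 39)
x*z(u) = 39*(2 + 5*324) = 39*(2 + 1620) = 39*1622 = 63258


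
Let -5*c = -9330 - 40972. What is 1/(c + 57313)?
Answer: 5/336867 ≈ 1.4843e-5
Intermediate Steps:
c = 50302/5 (c = -(-9330 - 40972)/5 = -1/5*(-50302) = 50302/5 ≈ 10060.)
1/(c + 57313) = 1/(50302/5 + 57313) = 1/(336867/5) = 5/336867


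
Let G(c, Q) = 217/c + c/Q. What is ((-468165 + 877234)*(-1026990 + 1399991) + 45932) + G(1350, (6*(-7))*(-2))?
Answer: 720955582281422/4725 ≈ 1.5258e+11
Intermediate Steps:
((-468165 + 877234)*(-1026990 + 1399991) + 45932) + G(1350, (6*(-7))*(-2)) = ((-468165 + 877234)*(-1026990 + 1399991) + 45932) + (217/1350 + 1350/(((6*(-7))*(-2)))) = (409069*373001 + 45932) + (217*(1/1350) + 1350/((-42*(-2)))) = (152583146069 + 45932) + (217/1350 + 1350/84) = 152583192001 + (217/1350 + 1350*(1/84)) = 152583192001 + (217/1350 + 225/14) = 152583192001 + 76697/4725 = 720955582281422/4725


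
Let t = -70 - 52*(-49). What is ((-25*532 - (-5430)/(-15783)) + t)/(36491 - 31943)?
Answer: -4744696/1993919 ≈ -2.3796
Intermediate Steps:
t = 2478 (t = -70 + 2548 = 2478)
((-25*532 - (-5430)/(-15783)) + t)/(36491 - 31943) = ((-25*532 - (-5430)/(-15783)) + 2478)/(36491 - 31943) = ((-13300 - (-5430)*(-1)/15783) + 2478)/4548 = ((-13300 - 1*1810/5261) + 2478)*(1/4548) = ((-13300 - 1810/5261) + 2478)*(1/4548) = (-69973110/5261 + 2478)*(1/4548) = -56936352/5261*1/4548 = -4744696/1993919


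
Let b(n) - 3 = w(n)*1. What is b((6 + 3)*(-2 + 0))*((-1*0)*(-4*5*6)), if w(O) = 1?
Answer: 0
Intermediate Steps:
b(n) = 4 (b(n) = 3 + 1*1 = 3 + 1 = 4)
b((6 + 3)*(-2 + 0))*((-1*0)*(-4*5*6)) = 4*((-1*0)*(-4*5*6)) = 4*(0*(-20*6)) = 4*(0*(-120)) = 4*0 = 0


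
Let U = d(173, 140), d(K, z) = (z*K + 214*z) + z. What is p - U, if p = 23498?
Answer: -30822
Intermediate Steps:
d(K, z) = 215*z + K*z (d(K, z) = (K*z + 214*z) + z = (214*z + K*z) + z = 215*z + K*z)
U = 54320 (U = 140*(215 + 173) = 140*388 = 54320)
p - U = 23498 - 1*54320 = 23498 - 54320 = -30822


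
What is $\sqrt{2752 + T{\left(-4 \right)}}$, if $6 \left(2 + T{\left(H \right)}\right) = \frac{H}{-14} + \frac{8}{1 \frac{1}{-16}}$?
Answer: $\frac{\sqrt{133707}}{7} \approx 52.237$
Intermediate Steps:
$T{\left(H \right)} = - \frac{70}{3} - \frac{H}{84}$ ($T{\left(H \right)} = -2 + \frac{\frac{H}{-14} + \frac{8}{1 \frac{1}{-16}}}{6} = -2 + \frac{H \left(- \frac{1}{14}\right) + \frac{8}{1 \left(- \frac{1}{16}\right)}}{6} = -2 + \frac{- \frac{H}{14} + \frac{8}{- \frac{1}{16}}}{6} = -2 + \frac{- \frac{H}{14} + 8 \left(-16\right)}{6} = -2 + \frac{- \frac{H}{14} - 128}{6} = -2 + \frac{-128 - \frac{H}{14}}{6} = -2 - \left(\frac{64}{3} + \frac{H}{84}\right) = - \frac{70}{3} - \frac{H}{84}$)
$\sqrt{2752 + T{\left(-4 \right)}} = \sqrt{2752 - \frac{163}{7}} = \sqrt{\frac{19101}{7}} = \frac{\sqrt{133707}}{7}$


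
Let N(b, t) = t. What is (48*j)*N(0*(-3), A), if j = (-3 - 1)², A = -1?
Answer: -768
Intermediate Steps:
j = 16 (j = (-4)² = 16)
(48*j)*N(0*(-3), A) = (48*16)*(-1) = 768*(-1) = -768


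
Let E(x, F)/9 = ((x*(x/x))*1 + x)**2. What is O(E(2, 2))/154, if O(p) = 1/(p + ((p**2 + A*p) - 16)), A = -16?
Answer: 1/2858240 ≈ 3.4987e-7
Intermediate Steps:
E(x, F) = 36*x**2 (E(x, F) = 9*((x*(x/x))*1 + x)**2 = 9*((x*1)*1 + x)**2 = 9*(x*1 + x)**2 = 9*(x + x)**2 = 9*(2*x)**2 = 9*(4*x**2) = 36*x**2)
O(p) = 1/(-16 + p**2 - 15*p) (O(p) = 1/(p + ((p**2 - 16*p) - 16)) = 1/(p + (-16 + p**2 - 16*p)) = 1/(-16 + p**2 - 15*p))
O(E(2, 2))/154 = 1/(-16 + (36*2**2)**2 - 540*2**2*154) = (1/154)/(-16 + (36*4)**2 - 540*4) = (1/154)/(-16 + 144**2 - 15*144) = (1/154)/(-16 + 20736 - 2160) = (1/154)/18560 = (1/18560)*(1/154) = 1/2858240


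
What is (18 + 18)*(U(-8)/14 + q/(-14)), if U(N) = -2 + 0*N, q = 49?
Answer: -918/7 ≈ -131.14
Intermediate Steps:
U(N) = -2 (U(N) = -2 + 0 = -2)
(18 + 18)*(U(-8)/14 + q/(-14)) = (18 + 18)*(-2/14 + 49/(-14)) = 36*(-2*1/14 + 49*(-1/14)) = 36*(-⅐ - 7/2) = 36*(-51/14) = -918/7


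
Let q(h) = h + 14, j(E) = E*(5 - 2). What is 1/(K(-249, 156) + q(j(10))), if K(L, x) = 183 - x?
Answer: 1/71 ≈ 0.014085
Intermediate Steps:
j(E) = 3*E (j(E) = E*3 = 3*E)
q(h) = 14 + h
1/(K(-249, 156) + q(j(10))) = 1/((183 - 1*156) + (14 + 3*10)) = 1/((183 - 156) + (14 + 30)) = 1/(27 + 44) = 1/71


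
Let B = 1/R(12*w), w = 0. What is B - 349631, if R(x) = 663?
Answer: -231805352/663 ≈ -3.4963e+5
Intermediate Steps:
B = 1/663 ≈ 0.0015083
B - 349631 = 1/663 - 349631 = -231805352/663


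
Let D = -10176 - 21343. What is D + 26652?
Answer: -4867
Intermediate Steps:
D = -31519
D + 26652 = -31519 + 26652 = -4867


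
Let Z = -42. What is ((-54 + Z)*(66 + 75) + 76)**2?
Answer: 181171600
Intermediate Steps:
((-54 + Z)*(66 + 75) + 76)**2 = ((-54 - 42)*(66 + 75) + 76)**2 = (-96*141 + 76)**2 = (-13536 + 76)**2 = (-13460)**2 = 181171600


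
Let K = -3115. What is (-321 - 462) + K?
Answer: -3898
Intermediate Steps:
(-321 - 462) + K = (-321 - 462) - 3115 = -783 - 3115 = -3898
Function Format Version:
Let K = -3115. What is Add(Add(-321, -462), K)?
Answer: -3898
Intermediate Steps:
Add(Add(-321, -462), K) = Add(Add(-321, -462), -3115) = Add(-783, -3115) = -3898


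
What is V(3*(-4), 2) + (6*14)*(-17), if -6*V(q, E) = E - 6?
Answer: -4282/3 ≈ -1427.3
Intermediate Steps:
V(q, E) = 1 - E/6 (V(q, E) = -(E - 6)/6 = -(-6 + E)/6 = 1 - E/6)
V(3*(-4), 2) + (6*14)*(-17) = (1 - 1/6*2) + (6*14)*(-17) = (1 - 1/3) + 84*(-17) = 2/3 - 1428 = -4282/3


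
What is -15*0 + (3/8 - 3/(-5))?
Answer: 39/40 ≈ 0.97500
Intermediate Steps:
-15*0 + (3/8 - 3/(-5)) = 0 + (3*(⅛) - 3*(-⅕)) = 0 + (3/8 + ⅗) = 0 + 39/40 = 39/40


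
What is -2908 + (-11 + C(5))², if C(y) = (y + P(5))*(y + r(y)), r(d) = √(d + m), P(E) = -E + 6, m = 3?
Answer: -2259 + 456*√2 ≈ -1614.1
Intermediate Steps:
P(E) = 6 - E
r(d) = √(3 + d) (r(d) = √(d + 3) = √(3 + d))
C(y) = (1 + y)*(y + √(3 + y)) (C(y) = (y + (6 - 1*5))*(y + √(3 + y)) = (y + (6 - 5))*(y + √(3 + y)) = (y + 1)*(y + √(3 + y)) = (1 + y)*(y + √(3 + y)))
-2908 + (-11 + C(5))² = -2908 + (-11 + (5 + 5² + √(3 + 5) + 5*√(3 + 5)))² = -2908 + (-11 + (5 + 25 + √8 + 5*√8))² = -2908 + (-11 + (5 + 25 + 2*√2 + 5*(2*√2)))² = -2908 + (-11 + (5 + 25 + 2*√2 + 10*√2))² = -2908 + (-11 + (30 + 12*√2))² = -2908 + (19 + 12*√2)²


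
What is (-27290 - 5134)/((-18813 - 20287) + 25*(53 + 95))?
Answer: 1351/1475 ≈ 0.91593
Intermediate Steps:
(-27290 - 5134)/((-18813 - 20287) + 25*(53 + 95)) = -32424/(-39100 + 25*148) = -32424/(-39100 + 3700) = -32424/(-35400) = -32424*(-1/35400) = 1351/1475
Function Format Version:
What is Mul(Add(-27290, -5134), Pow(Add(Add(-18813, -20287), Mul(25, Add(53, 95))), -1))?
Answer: Rational(1351, 1475) ≈ 0.91593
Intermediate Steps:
Mul(Add(-27290, -5134), Pow(Add(Add(-18813, -20287), Mul(25, Add(53, 95))), -1)) = Mul(-32424, Pow(Add(-39100, Mul(25, 148)), -1)) = Mul(-32424, Pow(Add(-39100, 3700), -1)) = Mul(-32424, Pow(-35400, -1)) = Mul(-32424, Rational(-1, 35400)) = Rational(1351, 1475)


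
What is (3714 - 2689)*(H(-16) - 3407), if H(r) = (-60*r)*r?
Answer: -19236175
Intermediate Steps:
H(r) = -60*r²
(3714 - 2689)*(H(-16) - 3407) = (3714 - 2689)*(-60*(-16)² - 3407) = 1025*(-60*256 - 3407) = 1025*(-15360 - 3407) = 1025*(-18767) = -19236175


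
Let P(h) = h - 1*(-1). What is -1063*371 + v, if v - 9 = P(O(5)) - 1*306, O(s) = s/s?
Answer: -394668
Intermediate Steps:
O(s) = 1
P(h) = 1 + h (P(h) = h + 1 = 1 + h)
v = -295 (v = 9 + ((1 + 1) - 1*306) = 9 + (2 - 306) = 9 - 304 = -295)
-1063*371 + v = -1063*371 - 295 = -394373 - 295 = -394668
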